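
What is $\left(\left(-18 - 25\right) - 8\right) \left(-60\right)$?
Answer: $3060$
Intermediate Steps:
$\left(\left(-18 - 25\right) - 8\right) \left(-60\right) = \left(-43 - 8\right) \left(-60\right) = \left(-51\right) \left(-60\right) = 3060$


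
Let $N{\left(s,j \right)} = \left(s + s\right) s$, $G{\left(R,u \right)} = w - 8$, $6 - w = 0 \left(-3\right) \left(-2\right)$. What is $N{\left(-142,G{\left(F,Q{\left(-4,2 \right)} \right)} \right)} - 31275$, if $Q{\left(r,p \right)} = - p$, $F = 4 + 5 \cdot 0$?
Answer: $9053$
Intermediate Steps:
$w = 6$ ($w = 6 - 0 \left(-3\right) \left(-2\right) = 6 - 0 \left(-2\right) = 6 - 0 = 6 + 0 = 6$)
$F = 4$ ($F = 4 + 0 = 4$)
$G{\left(R,u \right)} = -2$ ($G{\left(R,u \right)} = 6 - 8 = -2$)
$N{\left(s,j \right)} = 2 s^{2}$ ($N{\left(s,j \right)} = 2 s s = 2 s^{2}$)
$N{\left(-142,G{\left(F,Q{\left(-4,2 \right)} \right)} \right)} - 31275 = 2 \left(-142\right)^{2} - 31275 = 2 \cdot 20164 - 31275 = 40328 - 31275 = 9053$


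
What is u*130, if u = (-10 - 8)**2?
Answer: 42120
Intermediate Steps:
u = 324 (u = (-18)**2 = 324)
u*130 = 324*130 = 42120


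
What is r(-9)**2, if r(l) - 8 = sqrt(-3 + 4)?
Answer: 81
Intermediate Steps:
r(l) = 9 (r(l) = 8 + sqrt(-3 + 4) = 8 + sqrt(1) = 8 + 1 = 9)
r(-9)**2 = 9**2 = 81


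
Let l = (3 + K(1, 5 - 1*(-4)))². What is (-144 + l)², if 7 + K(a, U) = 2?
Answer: 19600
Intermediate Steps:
K(a, U) = -5 (K(a, U) = -7 + 2 = -5)
l = 4 (l = (3 - 5)² = (-2)² = 4)
(-144 + l)² = (-144 + 4)² = (-140)² = 19600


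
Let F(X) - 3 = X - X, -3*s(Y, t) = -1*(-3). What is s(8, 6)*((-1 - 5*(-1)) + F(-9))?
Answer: -7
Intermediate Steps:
s(Y, t) = -1 (s(Y, t) = -(-1)*(-3)/3 = -⅓*3 = -1)
F(X) = 3 (F(X) = 3 + (X - X) = 3 + 0 = 3)
s(8, 6)*((-1 - 5*(-1)) + F(-9)) = -((-1 - 5*(-1)) + 3) = -((-1 + 5) + 3) = -(4 + 3) = -1*7 = -7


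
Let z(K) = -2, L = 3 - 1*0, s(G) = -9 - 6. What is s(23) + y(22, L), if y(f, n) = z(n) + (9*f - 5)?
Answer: 176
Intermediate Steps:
s(G) = -15
L = 3 (L = 3 + 0 = 3)
y(f, n) = -7 + 9*f (y(f, n) = -2 + (9*f - 5) = -2 + (-5 + 9*f) = -7 + 9*f)
s(23) + y(22, L) = -15 + (-7 + 9*22) = -15 + (-7 + 198) = -15 + 191 = 176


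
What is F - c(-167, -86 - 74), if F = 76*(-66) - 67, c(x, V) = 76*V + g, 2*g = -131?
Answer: 14285/2 ≈ 7142.5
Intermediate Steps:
g = -131/2 (g = (1/2)*(-131) = -131/2 ≈ -65.500)
c(x, V) = -131/2 + 76*V (c(x, V) = 76*V - 131/2 = -131/2 + 76*V)
F = -5083 (F = -5016 - 67 = -5083)
F - c(-167, -86 - 74) = -5083 - (-131/2 + 76*(-86 - 74)) = -5083 - (-131/2 + 76*(-160)) = -5083 - (-131/2 - 12160) = -5083 - 1*(-24451/2) = -5083 + 24451/2 = 14285/2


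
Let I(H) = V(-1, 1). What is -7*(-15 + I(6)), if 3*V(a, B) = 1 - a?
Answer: 301/3 ≈ 100.33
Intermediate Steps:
V(a, B) = 1/3 - a/3 (V(a, B) = (1 - a)/3 = 1/3 - a/3)
I(H) = 2/3 (I(H) = 1/3 - 1/3*(-1) = 1/3 + 1/3 = 2/3)
-7*(-15 + I(6)) = -7*(-15 + 2/3) = -7*(-43/3) = 301/3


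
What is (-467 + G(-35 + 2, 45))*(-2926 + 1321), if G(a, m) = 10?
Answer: 733485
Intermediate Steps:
(-467 + G(-35 + 2, 45))*(-2926 + 1321) = (-467 + 10)*(-2926 + 1321) = -457*(-1605) = 733485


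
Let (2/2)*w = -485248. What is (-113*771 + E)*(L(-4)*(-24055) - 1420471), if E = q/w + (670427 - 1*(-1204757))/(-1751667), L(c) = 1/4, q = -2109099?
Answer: 422531331371434084721213/3399971633664 ≈ 1.2427e+11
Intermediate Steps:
L(c) = ¼
w = -485248
E = 2784509832401/849992908416 (E = -2109099/(-485248) + (670427 - 1*(-1204757))/(-1751667) = -2109099*(-1/485248) + (670427 + 1204757)*(-1/1751667) = 2109099/485248 + 1875184*(-1/1751667) = 2109099/485248 - 1875184/1751667 = 2784509832401/849992908416 ≈ 3.2759)
(-113*771 + E)*(L(-4)*(-24055) - 1420471) = (-113*771 + 2784509832401/849992908416)*((¼)*(-24055) - 1420471) = (-87123 + 2784509832401/849992908416)*(-24055/4 - 1420471) = -74051147650094767/849992908416*(-5705939/4) = 422531331371434084721213/3399971633664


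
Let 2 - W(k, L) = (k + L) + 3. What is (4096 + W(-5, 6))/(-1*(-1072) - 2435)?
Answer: -4094/1363 ≈ -3.0037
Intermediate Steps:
W(k, L) = -1 - L - k (W(k, L) = 2 - ((k + L) + 3) = 2 - ((L + k) + 3) = 2 - (3 + L + k) = 2 + (-3 - L - k) = -1 - L - k)
(4096 + W(-5, 6))/(-1*(-1072) - 2435) = (4096 + (-1 - 1*6 - 1*(-5)))/(-1*(-1072) - 2435) = (4096 + (-1 - 6 + 5))/(1072 - 2435) = (4096 - 2)/(-1363) = 4094*(-1/1363) = -4094/1363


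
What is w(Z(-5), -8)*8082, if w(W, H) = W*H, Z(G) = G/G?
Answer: -64656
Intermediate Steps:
Z(G) = 1
w(W, H) = H*W
w(Z(-5), -8)*8082 = -8*1*8082 = -8*8082 = -64656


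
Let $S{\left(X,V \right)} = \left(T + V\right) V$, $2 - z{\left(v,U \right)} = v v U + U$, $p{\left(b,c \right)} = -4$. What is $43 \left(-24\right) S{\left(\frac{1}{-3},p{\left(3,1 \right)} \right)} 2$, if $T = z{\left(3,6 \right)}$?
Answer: $-511872$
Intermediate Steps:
$z{\left(v,U \right)} = 2 - U - U v^{2}$ ($z{\left(v,U \right)} = 2 - \left(v v U + U\right) = 2 - \left(v^{2} U + U\right) = 2 - \left(U v^{2} + U\right) = 2 - \left(U + U v^{2}\right) = 2 - U - U v^{2}$)
$T = -58$ ($T = 2 - 6 - 6 \cdot 3^{2} = 2 - 6 - 6 \cdot 9 = 2 - 6 - 54 = -58$)
$S{\left(X,V \right)} = V \left(-58 + V\right)$ ($S{\left(X,V \right)} = \left(-58 + V\right) V = V \left(-58 + V\right)$)
$43 \left(-24\right) S{\left(\frac{1}{-3},p{\left(3,1 \right)} \right)} 2 = 43 \left(-24\right) - 4 \left(-58 - 4\right) 2 = - 1032 \left(-4\right) \left(-62\right) 2 = - 1032 \cdot 248 \cdot 2 = \left(-1032\right) 496 = -511872$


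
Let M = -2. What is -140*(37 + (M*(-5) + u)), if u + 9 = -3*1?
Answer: -4900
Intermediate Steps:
u = -12 (u = -9 - 3*1 = -9 - 3 = -12)
-140*(37 + (M*(-5) + u)) = -140*(37 + (-2*(-5) - 12)) = -140*(37 + (10 - 12)) = -140*(37 - 2) = -140*35 = -4900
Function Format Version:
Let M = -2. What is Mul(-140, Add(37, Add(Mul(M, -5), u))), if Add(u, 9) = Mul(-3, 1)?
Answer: -4900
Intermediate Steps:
u = -12 (u = Add(-9, Mul(-3, 1)) = Add(-9, -3) = -12)
Mul(-140, Add(37, Add(Mul(M, -5), u))) = Mul(-140, Add(37, Add(Mul(-2, -5), -12))) = Mul(-140, Add(37, Add(10, -12))) = Mul(-140, Add(37, -2)) = Mul(-140, 35) = -4900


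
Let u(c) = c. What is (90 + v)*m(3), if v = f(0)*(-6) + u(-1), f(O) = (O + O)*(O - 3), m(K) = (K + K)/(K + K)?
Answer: 89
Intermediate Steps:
m(K) = 1 (m(K) = (2*K)/((2*K)) = (2*K)*(1/(2*K)) = 1)
f(O) = 2*O*(-3 + O) (f(O) = (2*O)*(-3 + O) = 2*O*(-3 + O))
v = -1 (v = (2*0*(-3 + 0))*(-6) - 1 = (2*0*(-3))*(-6) - 1 = 0*(-6) - 1 = 0 - 1 = -1)
(90 + v)*m(3) = (90 - 1)*1 = 89*1 = 89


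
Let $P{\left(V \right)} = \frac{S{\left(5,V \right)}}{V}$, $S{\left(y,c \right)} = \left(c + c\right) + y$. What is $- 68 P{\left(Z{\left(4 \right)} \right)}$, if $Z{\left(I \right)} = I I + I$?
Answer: $-153$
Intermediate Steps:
$S{\left(y,c \right)} = y + 2 c$ ($S{\left(y,c \right)} = 2 c + y = y + 2 c$)
$Z{\left(I \right)} = I + I^{2}$ ($Z{\left(I \right)} = I^{2} + I = I + I^{2}$)
$P{\left(V \right)} = \frac{5 + 2 V}{V}$
$- 68 P{\left(Z{\left(4 \right)} \right)} = - 68 \left(2 + \frac{5}{4 \left(1 + 4\right)}\right) = - 68 \left(2 + \frac{5}{4 \cdot 5}\right) = - 68 \left(2 + \frac{5}{20}\right) = - 68 \left(2 + 5 \cdot \frac{1}{20}\right) = - 68 \left(2 + \frac{1}{4}\right) = \left(-68\right) \frac{9}{4} = -153$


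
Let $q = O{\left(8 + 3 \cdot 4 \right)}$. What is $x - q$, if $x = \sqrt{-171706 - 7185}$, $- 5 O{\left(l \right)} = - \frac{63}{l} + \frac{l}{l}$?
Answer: $- \frac{43}{100} + 17 i \sqrt{619} \approx -0.43 + 422.96 i$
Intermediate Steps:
$O{\left(l \right)} = - \frac{1}{5} + \frac{63}{5 l}$ ($O{\left(l \right)} = - \frac{- \frac{63}{l} + \frac{l}{l}}{5} = - \frac{- \frac{63}{l} + 1}{5} = - \frac{1 - \frac{63}{l}}{5} = - \frac{1}{5} + \frac{63}{5 l}$)
$x = 17 i \sqrt{619}$ ($x = \sqrt{-171706 - 7185} = \sqrt{-178891} = 17 i \sqrt{619} \approx 422.96 i$)
$q = \frac{43}{100}$ ($q = \frac{63 - \left(8 + 3 \cdot 4\right)}{5 \left(8 + 3 \cdot 4\right)} = \frac{63 - \left(8 + 12\right)}{5 \left(8 + 12\right)} = \frac{63 - 20}{5 \cdot 20} = \frac{1}{5} \cdot \frac{1}{20} \left(63 - 20\right) = \frac{1}{5} \cdot \frac{1}{20} \cdot 43 = \frac{43}{100} \approx 0.43$)
$x - q = 17 i \sqrt{619} - \frac{43}{100} = - \frac{43}{100} + 17 i \sqrt{619}$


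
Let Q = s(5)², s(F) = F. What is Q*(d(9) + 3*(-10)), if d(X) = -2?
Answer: -800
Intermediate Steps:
Q = 25 (Q = 5² = 25)
Q*(d(9) + 3*(-10)) = 25*(-2 + 3*(-10)) = 25*(-2 - 30) = 25*(-32) = -800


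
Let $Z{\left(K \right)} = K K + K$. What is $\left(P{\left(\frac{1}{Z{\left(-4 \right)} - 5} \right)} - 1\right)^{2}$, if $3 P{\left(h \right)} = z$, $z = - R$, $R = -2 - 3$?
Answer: $\frac{4}{9} \approx 0.44444$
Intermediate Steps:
$R = -5$
$Z{\left(K \right)} = K + K^{2}$ ($Z{\left(K \right)} = K^{2} + K = K + K^{2}$)
$z = 5$ ($z = \left(-1\right) \left(-5\right) = 5$)
$P{\left(h \right)} = \frac{5}{3}$ ($P{\left(h \right)} = \frac{1}{3} \cdot 5 = \frac{5}{3}$)
$\left(P{\left(\frac{1}{Z{\left(-4 \right)} - 5} \right)} - 1\right)^{2} = \left(\frac{5}{3} - 1\right)^{2} = \left(\frac{2}{3}\right)^{2} = \frac{4}{9}$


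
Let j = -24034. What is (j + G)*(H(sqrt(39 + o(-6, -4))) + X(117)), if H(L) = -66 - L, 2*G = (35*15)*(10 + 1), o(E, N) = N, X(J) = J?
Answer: -2156943/2 + 42293*sqrt(35)/2 ≈ -9.5337e+5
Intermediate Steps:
G = 5775/2 (G = ((35*15)*(10 + 1))/2 = (525*11)/2 = (1/2)*5775 = 5775/2 ≈ 2887.5)
(j + G)*(H(sqrt(39 + o(-6, -4))) + X(117)) = (-24034 + 5775/2)*((-66 - sqrt(39 - 4)) + 117) = -42293*((-66 - sqrt(35)) + 117)/2 = -42293*(51 - sqrt(35))/2 = -2156943/2 + 42293*sqrt(35)/2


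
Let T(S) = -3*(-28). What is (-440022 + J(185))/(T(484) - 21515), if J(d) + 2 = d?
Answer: 439839/21431 ≈ 20.523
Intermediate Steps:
J(d) = -2 + d
T(S) = 84
(-440022 + J(185))/(T(484) - 21515) = (-440022 + (-2 + 185))/(84 - 21515) = (-440022 + 183)/(-21431) = -439839*(-1/21431) = 439839/21431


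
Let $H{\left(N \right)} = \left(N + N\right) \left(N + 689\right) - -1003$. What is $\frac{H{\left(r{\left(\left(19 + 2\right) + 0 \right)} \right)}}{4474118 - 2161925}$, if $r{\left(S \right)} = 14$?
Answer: $\frac{20687}{2312193} \approx 0.0089469$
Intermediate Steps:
$H{\left(N \right)} = 1003 + 2 N \left(689 + N\right)$ ($H{\left(N \right)} = 2 N \left(689 + N\right) + 1003 = 1003 + 2 N \left(689 + N\right)$)
$\frac{H{\left(r{\left(\left(19 + 2\right) + 0 \right)} \right)}}{4474118 - 2161925} = \frac{1003 + 2 \cdot 14^{2} + 1378 \cdot 14}{4474118 - 2161925} = \frac{1003 + 2 \cdot 196 + 19292}{2312193} = \left(1003 + 392 + 19292\right) \frac{1}{2312193} = 20687 \cdot \frac{1}{2312193} = \frac{20687}{2312193}$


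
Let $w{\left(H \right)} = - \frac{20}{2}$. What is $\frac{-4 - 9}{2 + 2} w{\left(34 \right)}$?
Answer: $\frac{65}{2} \approx 32.5$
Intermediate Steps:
$w{\left(H \right)} = -10$ ($w{\left(H \right)} = \left(-20\right) \frac{1}{2} = -10$)
$\frac{-4 - 9}{2 + 2} w{\left(34 \right)} = \frac{-4 - 9}{2 + 2} \left(-10\right) = - \frac{13}{4} \left(-10\right) = \left(-13\right) \frac{1}{4} \left(-10\right) = \left(- \frac{13}{4}\right) \left(-10\right) = \frac{65}{2}$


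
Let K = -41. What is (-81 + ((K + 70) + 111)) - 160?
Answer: -101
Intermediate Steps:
(-81 + ((K + 70) + 111)) - 160 = (-81 + ((-41 + 70) + 111)) - 160 = (-81 + (29 + 111)) - 160 = (-81 + 140) - 160 = 59 - 160 = -101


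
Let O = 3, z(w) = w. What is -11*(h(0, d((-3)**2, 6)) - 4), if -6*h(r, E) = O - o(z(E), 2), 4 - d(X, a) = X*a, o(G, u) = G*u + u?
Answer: 1375/6 ≈ 229.17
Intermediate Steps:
o(G, u) = u + G*u
d(X, a) = 4 - X*a
h(r, E) = -1/6 + E/3 (h(r, E) = -(3 - 2*(1 + E))/6 = -(3 - (2 + 2*E))/6 = -(3 + (-2 - 2*E))/6 = -(1 - 2*E)/6 = -1/6 + E/3)
-11*(h(0, d((-3)**2, 6)) - 4) = -11*((-1/6 + (4 - 1*(-3)**2*6)/3) - 4) = -11*((-1/6 + (4 - 1*9*6)/3) - 4) = -11*((-1/6 + (4 - 54)/3) - 4) = -11*((-1/6 + (1/3)*(-50)) - 4) = -11*((-1/6 - 50/3) - 4) = -11*(-101/6 - 4) = -11*(-125/6) = 1375/6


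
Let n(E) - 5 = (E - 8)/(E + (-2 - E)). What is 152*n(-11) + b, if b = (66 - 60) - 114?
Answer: 2096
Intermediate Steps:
n(E) = 9 - E/2 (n(E) = 5 + (E - 8)/(E + (-2 - E)) = 5 + (-8 + E)/(-2) = 5 + (-8 + E)*(-½) = 5 + (4 - E/2) = 9 - E/2)
b = -108 (b = 6 - 114 = -108)
152*n(-11) + b = 152*(9 - ½*(-11)) - 108 = 152*(9 + 11/2) - 108 = 152*(29/2) - 108 = 2204 - 108 = 2096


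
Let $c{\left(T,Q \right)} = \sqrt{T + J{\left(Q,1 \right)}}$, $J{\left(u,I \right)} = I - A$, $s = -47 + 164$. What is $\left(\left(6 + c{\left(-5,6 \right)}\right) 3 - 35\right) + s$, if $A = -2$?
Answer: $100 + 3 i \sqrt{2} \approx 100.0 + 4.2426 i$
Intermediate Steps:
$s = 117$
$J{\left(u,I \right)} = 2 + I$ ($J{\left(u,I \right)} = I - -2 = I + 2 = 2 + I$)
$c{\left(T,Q \right)} = \sqrt{3 + T}$ ($c{\left(T,Q \right)} = \sqrt{T + \left(2 + 1\right)} = \sqrt{T + 3} = \sqrt{3 + T}$)
$\left(\left(6 + c{\left(-5,6 \right)}\right) 3 - 35\right) + s = \left(\left(6 + \sqrt{3 - 5}\right) 3 - 35\right) + 117 = \left(\left(6 + \sqrt{-2}\right) 3 - 35\right) + 117 = \left(\left(6 + i \sqrt{2}\right) 3 - 35\right) + 117 = \left(\left(18 + 3 i \sqrt{2}\right) - 35\right) + 117 = \left(-17 + 3 i \sqrt{2}\right) + 117 = 100 + 3 i \sqrt{2}$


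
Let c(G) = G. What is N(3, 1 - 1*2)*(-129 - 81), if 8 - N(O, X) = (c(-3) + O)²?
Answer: -1680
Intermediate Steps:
N(O, X) = 8 - (-3 + O)²
N(3, 1 - 1*2)*(-129 - 81) = (8 - (-3 + 3)²)*(-129 - 81) = (8 - 1*0²)*(-210) = (8 - 1*0)*(-210) = (8 + 0)*(-210) = 8*(-210) = -1680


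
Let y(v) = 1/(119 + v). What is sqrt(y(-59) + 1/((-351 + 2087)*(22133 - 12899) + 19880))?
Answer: sqrt(241506376328490)/120375780 ≈ 0.12910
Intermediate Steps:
sqrt(y(-59) + 1/((-351 + 2087)*(22133 - 12899) + 19880)) = sqrt(1/(119 - 59) + 1/((-351 + 2087)*(22133 - 12899) + 19880)) = sqrt(1/60 + 1/(1736*9234 + 19880)) = sqrt(1/60 + 1/(16030224 + 19880)) = sqrt(1/60 + 1/16050104) = sqrt(4012541/240751560) = sqrt(241506376328490)/120375780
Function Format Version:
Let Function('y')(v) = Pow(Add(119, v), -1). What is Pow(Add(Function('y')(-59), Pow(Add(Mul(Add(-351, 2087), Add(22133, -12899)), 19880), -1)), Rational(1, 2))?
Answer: Mul(Rational(1, 120375780), Pow(241506376328490, Rational(1, 2))) ≈ 0.12910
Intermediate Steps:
Pow(Add(Function('y')(-59), Pow(Add(Mul(Add(-351, 2087), Add(22133, -12899)), 19880), -1)), Rational(1, 2)) = Pow(Add(Pow(Add(119, -59), -1), Pow(Add(Mul(Add(-351, 2087), Add(22133, -12899)), 19880), -1)), Rational(1, 2)) = Pow(Add(Pow(60, -1), Pow(Add(Mul(1736, 9234), 19880), -1)), Rational(1, 2)) = Pow(Add(Rational(1, 60), Pow(Add(16030224, 19880), -1)), Rational(1, 2)) = Pow(Add(Rational(1, 60), Pow(16050104, -1)), Rational(1, 2)) = Pow(Add(Rational(1, 60), Rational(1, 16050104)), Rational(1, 2)) = Pow(Rational(4012541, 240751560), Rational(1, 2)) = Mul(Rational(1, 120375780), Pow(241506376328490, Rational(1, 2)))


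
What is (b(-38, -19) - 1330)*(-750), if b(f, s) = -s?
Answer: 983250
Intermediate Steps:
(b(-38, -19) - 1330)*(-750) = (-1*(-19) - 1330)*(-750) = (19 - 1330)*(-750) = -1311*(-750) = 983250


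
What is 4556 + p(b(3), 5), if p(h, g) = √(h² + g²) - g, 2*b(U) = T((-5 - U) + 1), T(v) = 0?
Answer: 4556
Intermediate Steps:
b(U) = 0 (b(U) = (½)*0 = 0)
p(h, g) = √(g² + h²) - g
4556 + p(b(3), 5) = 4556 + (√(5² + 0²) - 1*5) = 4556 + (√(25 + 0) - 5) = 4556 + (√25 - 5) = 4556 + (5 - 5) = 4556 + 0 = 4556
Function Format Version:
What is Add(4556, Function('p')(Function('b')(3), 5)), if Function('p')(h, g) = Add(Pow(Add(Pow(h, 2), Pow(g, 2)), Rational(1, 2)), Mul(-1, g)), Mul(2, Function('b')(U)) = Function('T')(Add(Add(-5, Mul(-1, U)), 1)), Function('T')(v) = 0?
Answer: 4556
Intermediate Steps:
Function('b')(U) = 0 (Function('b')(U) = Mul(Rational(1, 2), 0) = 0)
Function('p')(h, g) = Add(Pow(Add(Pow(g, 2), Pow(h, 2)), Rational(1, 2)), Mul(-1, g))
Add(4556, Function('p')(Function('b')(3), 5)) = Add(4556, Add(Pow(Add(Pow(5, 2), Pow(0, 2)), Rational(1, 2)), Mul(-1, 5))) = Add(4556, Add(Pow(Add(25, 0), Rational(1, 2)), -5)) = Add(4556, Add(Pow(25, Rational(1, 2)), -5)) = Add(4556, Add(5, -5)) = Add(4556, 0) = 4556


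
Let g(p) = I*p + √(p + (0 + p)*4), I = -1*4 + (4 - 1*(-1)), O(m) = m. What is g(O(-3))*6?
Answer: -18 + 6*I*√15 ≈ -18.0 + 23.238*I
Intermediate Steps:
I = 1 (I = -4 + (4 + 1) = -4 + 5 = 1)
g(p) = p + √5*√p (g(p) = 1*p + √(p + (0 + p)*4) = p + √(p + p*4) = p + √(p + 4*p) = p + √(5*p) = p + √5*√p)
g(O(-3))*6 = (-3 + √5*√(-3))*6 = (-3 + √5*(I*√3))*6 = (-3 + I*√15)*6 = -18 + 6*I*√15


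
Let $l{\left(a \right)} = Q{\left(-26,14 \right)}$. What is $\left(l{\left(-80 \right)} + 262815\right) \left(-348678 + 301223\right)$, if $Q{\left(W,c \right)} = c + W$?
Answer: $-12471316365$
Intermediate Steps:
$Q{\left(W,c \right)} = W + c$
$l{\left(a \right)} = -12$ ($l{\left(a \right)} = -26 + 14 = -12$)
$\left(l{\left(-80 \right)} + 262815\right) \left(-348678 + 301223\right) = \left(-12 + 262815\right) \left(-348678 + 301223\right) = 262803 \left(-47455\right) = -12471316365$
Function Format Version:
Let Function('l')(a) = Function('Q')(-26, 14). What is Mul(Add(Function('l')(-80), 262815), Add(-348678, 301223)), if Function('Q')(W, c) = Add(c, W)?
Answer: -12471316365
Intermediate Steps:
Function('Q')(W, c) = Add(W, c)
Function('l')(a) = -12 (Function('l')(a) = Add(-26, 14) = -12)
Mul(Add(Function('l')(-80), 262815), Add(-348678, 301223)) = Mul(Add(-12, 262815), Add(-348678, 301223)) = Mul(262803, -47455) = -12471316365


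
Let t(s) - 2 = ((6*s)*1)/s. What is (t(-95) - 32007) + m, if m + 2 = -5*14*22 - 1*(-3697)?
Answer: -29844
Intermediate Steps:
m = 2155 (m = -2 + (-5*14*22 - 1*(-3697)) = -2 + (-70*22 + 3697) = -2 + (-1540 + 3697) = -2 + 2157 = 2155)
t(s) = 8 (t(s) = 2 + ((6*s)*1)/s = 2 + (6*s)/s = 2 + 6 = 8)
(t(-95) - 32007) + m = (8 - 32007) + 2155 = -31999 + 2155 = -29844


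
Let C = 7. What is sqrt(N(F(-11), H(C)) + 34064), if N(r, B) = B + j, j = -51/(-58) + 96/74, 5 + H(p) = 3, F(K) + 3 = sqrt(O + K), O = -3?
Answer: sqrt(156876297558)/2146 ≈ 184.56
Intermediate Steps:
F(K) = -3 + sqrt(-3 + K)
H(p) = -2 (H(p) = -5 + 3 = -2)
j = 4671/2146 (j = -51*(-1/58) + 96*(1/74) = 51/58 + 48/37 = 4671/2146 ≈ 2.1766)
N(r, B) = 4671/2146 + B (N(r, B) = B + 4671/2146 = 4671/2146 + B)
sqrt(N(F(-11), H(C)) + 34064) = sqrt((4671/2146 - 2) + 34064) = sqrt(379/2146 + 34064) = sqrt(73101723/2146) = sqrt(156876297558)/2146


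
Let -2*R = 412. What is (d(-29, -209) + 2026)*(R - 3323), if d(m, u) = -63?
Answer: -6927427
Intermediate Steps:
R = -206 (R = -½*412 = -206)
(d(-29, -209) + 2026)*(R - 3323) = (-63 + 2026)*(-206 - 3323) = 1963*(-3529) = -6927427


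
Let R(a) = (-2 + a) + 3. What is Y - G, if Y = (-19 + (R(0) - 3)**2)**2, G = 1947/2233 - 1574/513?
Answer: 23659996/104139 ≈ 227.20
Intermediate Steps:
R(a) = 1 + a
G = -228721/104139 (G = 1947*(1/2233) - 1574*1/513 = 177/203 - 1574/513 = -228721/104139 ≈ -2.1963)
Y = 225 (Y = (-19 + ((1 + 0) - 3)**2)**2 = (-19 + (1 - 3)**2)**2 = (-19 + (-2)**2)**2 = (-19 + 4)**2 = (-15)**2 = 225)
Y - G = 225 - 1*(-228721/104139) = 225 + 228721/104139 = 23659996/104139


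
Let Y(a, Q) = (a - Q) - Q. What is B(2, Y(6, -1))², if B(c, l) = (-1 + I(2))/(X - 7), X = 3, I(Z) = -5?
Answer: 9/4 ≈ 2.2500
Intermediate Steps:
Y(a, Q) = a - 2*Q
B(c, l) = 3/2 (B(c, l) = (-1 - 5)/(3 - 7) = -6/(-4) = -6*(-¼) = 3/2)
B(2, Y(6, -1))² = (3/2)² = 9/4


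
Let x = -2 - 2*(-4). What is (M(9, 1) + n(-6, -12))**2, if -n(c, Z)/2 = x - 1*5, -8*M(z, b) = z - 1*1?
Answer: 9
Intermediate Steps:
x = 6 (x = -2 + 8 = 6)
M(z, b) = 1/8 - z/8 (M(z, b) = -(z - 1*1)/8 = -(z - 1)/8 = -(-1 + z)/8 = 1/8 - z/8)
n(c, Z) = -2 (n(c, Z) = -2*(6 - 1*5) = -2*(6 - 5) = -2*1 = -2)
(M(9, 1) + n(-6, -12))**2 = ((1/8 - 1/8*9) - 2)**2 = ((1/8 - 9/8) - 2)**2 = (-1 - 2)**2 = (-3)**2 = 9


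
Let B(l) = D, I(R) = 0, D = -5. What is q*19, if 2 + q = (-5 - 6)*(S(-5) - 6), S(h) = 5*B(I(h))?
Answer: 6441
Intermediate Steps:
B(l) = -5
S(h) = -25 (S(h) = 5*(-5) = -25)
q = 339 (q = -2 + (-5 - 6)*(-25 - 6) = -2 - 11*(-31) = -2 + 341 = 339)
q*19 = 339*19 = 6441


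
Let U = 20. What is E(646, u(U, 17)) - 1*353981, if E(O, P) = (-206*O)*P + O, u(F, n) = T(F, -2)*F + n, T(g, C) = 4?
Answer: -13261707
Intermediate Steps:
u(F, n) = n + 4*F (u(F, n) = 4*F + n = n + 4*F)
E(O, P) = O - 206*O*P (E(O, P) = -206*O*P + O = O - 206*O*P)
E(646, u(U, 17)) - 1*353981 = 646*(1 - 206*(17 + 4*20)) - 1*353981 = 646*(1 - 206*(17 + 80)) - 353981 = 646*(1 - 206*97) - 353981 = 646*(1 - 19982) - 353981 = 646*(-19981) - 353981 = -12907726 - 353981 = -13261707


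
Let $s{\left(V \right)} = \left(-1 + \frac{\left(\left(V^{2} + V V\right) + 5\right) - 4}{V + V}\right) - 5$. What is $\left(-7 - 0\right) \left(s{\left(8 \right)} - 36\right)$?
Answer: $\frac{3801}{16} \approx 237.56$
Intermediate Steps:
$s{\left(V \right)} = -6 + \frac{1 + 2 V^{2}}{2 V}$ ($s{\left(V \right)} = \left(-1 + \frac{\left(\left(V^{2} + V^{2}\right) + 5\right) - 4}{2 V}\right) - 5 = \left(-1 + \left(\left(2 V^{2} + 5\right) - 4\right) \frac{1}{2 V}\right) - 5 = \left(-1 + \left(\left(5 + 2 V^{2}\right) - 4\right) \frac{1}{2 V}\right) - 5 = \left(-1 + \left(1 + 2 V^{2}\right) \frac{1}{2 V}\right) - 5 = \left(-1 + \frac{1 + 2 V^{2}}{2 V}\right) - 5 = -6 + \frac{1 + 2 V^{2}}{2 V}$)
$\left(-7 - 0\right) \left(s{\left(8 \right)} - 36\right) = \left(-7 - 0\right) \left(\left(-6 + 8 + \frac{1}{2 \cdot 8}\right) - 36\right) = \left(-7 + 0\right) \left(\left(-6 + 8 + \frac{1}{2} \cdot \frac{1}{8}\right) - 36\right) = - 7 \left(\left(-6 + 8 + \frac{1}{16}\right) - 36\right) = - 7 \left(\frac{33}{16} - 36\right) = \left(-7\right) \left(- \frac{543}{16}\right) = \frac{3801}{16}$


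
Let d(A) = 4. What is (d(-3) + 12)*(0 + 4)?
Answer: 64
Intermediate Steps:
(d(-3) + 12)*(0 + 4) = (4 + 12)*(0 + 4) = 16*4 = 64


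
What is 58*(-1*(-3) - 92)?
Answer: -5162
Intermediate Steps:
58*(-1*(-3) - 92) = 58*(3 - 92) = 58*(-89) = -5162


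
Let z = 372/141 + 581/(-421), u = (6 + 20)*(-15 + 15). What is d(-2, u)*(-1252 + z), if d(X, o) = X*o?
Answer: 0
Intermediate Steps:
u = 0 (u = 26*0 = 0)
z = 24897/19787 (z = 372*(1/141) + 581*(-1/421) = 124/47 - 581/421 = 24897/19787 ≈ 1.2583)
d(-2, u)*(-1252 + z) = (-2*0)*(-1252 + 24897/19787) = 0*(-24748427/19787) = 0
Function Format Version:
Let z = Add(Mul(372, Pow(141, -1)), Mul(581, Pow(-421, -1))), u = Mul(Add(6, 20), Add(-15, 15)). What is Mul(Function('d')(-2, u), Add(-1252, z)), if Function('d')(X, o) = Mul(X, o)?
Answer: 0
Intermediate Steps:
u = 0 (u = Mul(26, 0) = 0)
z = Rational(24897, 19787) (z = Add(Mul(372, Rational(1, 141)), Mul(581, Rational(-1, 421))) = Add(Rational(124, 47), Rational(-581, 421)) = Rational(24897, 19787) ≈ 1.2583)
Mul(Function('d')(-2, u), Add(-1252, z)) = Mul(Mul(-2, 0), Add(-1252, Rational(24897, 19787))) = Mul(0, Rational(-24748427, 19787)) = 0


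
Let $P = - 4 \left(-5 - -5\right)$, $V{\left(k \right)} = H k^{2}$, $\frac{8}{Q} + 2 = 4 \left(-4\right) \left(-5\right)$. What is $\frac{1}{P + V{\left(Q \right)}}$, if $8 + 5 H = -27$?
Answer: $- \frac{1521}{112} \approx -13.58$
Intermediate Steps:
$H = -7$ ($H = - \frac{8}{5} + \frac{1}{5} \left(-27\right) = - \frac{8}{5} - \frac{27}{5} = -7$)
$Q = \frac{4}{39}$ ($Q = \frac{8}{-2 + 4 \left(-4\right) \left(-5\right)} = \frac{8}{-2 - -80} = \frac{8}{-2 + 80} = \frac{8}{78} = 8 \cdot \frac{1}{78} = \frac{4}{39} \approx 0.10256$)
$V{\left(k \right)} = - 7 k^{2}$
$P = 0$ ($P = - 4 \left(-5 + 5\right) = \left(-4\right) 0 = 0$)
$\frac{1}{P + V{\left(Q \right)}} = \frac{1}{0 - 7 \left(\frac{4}{39}\right)^{2}} = \frac{1}{0 - \frac{112}{1521}} = \frac{1}{- \frac{112}{1521}} = - \frac{1521}{112}$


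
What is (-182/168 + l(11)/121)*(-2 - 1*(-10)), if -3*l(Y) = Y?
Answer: -98/11 ≈ -8.9091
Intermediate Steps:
l(Y) = -Y/3
(-182/168 + l(11)/121)*(-2 - 1*(-10)) = (-182/168 - 1/3*11/121)*(-2 - 1*(-10)) = (-182*1/168 - 11/3*1/121)*(-2 + 10) = (-13/12 - 1/33)*8 = -49/44*8 = -98/11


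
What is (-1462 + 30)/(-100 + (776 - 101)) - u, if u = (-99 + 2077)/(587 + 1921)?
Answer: -2364403/721050 ≈ -3.2791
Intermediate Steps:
u = 989/1254 (u = 1978/2508 = 1978*(1/2508) = 989/1254 ≈ 0.78868)
(-1462 + 30)/(-100 + (776 - 101)) - u = (-1462 + 30)/(-100 + (776 - 101)) - 1*989/1254 = -1432/(-100 + 675) - 989/1254 = -1432/575 - 989/1254 = -2364403/721050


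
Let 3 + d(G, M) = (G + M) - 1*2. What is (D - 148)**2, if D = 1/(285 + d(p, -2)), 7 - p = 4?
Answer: 1729478569/78961 ≈ 21903.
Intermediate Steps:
p = 3 (p = 7 - 1*4 = 7 - 4 = 3)
d(G, M) = -5 + G + M (d(G, M) = -3 + ((G + M) - 1*2) = -3 + ((G + M) - 2) = -3 + (-2 + G + M) = -5 + G + M)
D = 1/281 (D = 1/(285 + (-5 + 3 - 2)) = 1/(285 - 4) = 1/281 ≈ 0.0035587)
(D - 148)**2 = (1/281 - 148)**2 = (-41587/281)**2 = 1729478569/78961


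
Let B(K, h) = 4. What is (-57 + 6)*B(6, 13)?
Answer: -204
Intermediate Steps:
(-57 + 6)*B(6, 13) = (-57 + 6)*4 = -51*4 = -204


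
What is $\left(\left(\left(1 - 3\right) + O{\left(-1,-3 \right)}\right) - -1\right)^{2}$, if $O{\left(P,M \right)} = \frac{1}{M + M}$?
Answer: $\frac{49}{36} \approx 1.3611$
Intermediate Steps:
$O{\left(P,M \right)} = \frac{1}{2 M}$
$\left(\left(\left(1 - 3\right) + O{\left(-1,-3 \right)}\right) - -1\right)^{2} = \left(\left(\left(1 - 3\right) + \frac{1}{2 \left(-3\right)}\right) - -1\right)^{2} = \left(\left(-2 + \frac{1}{2} \left(- \frac{1}{3}\right)\right) + 1\right)^{2} = \left(\left(-2 - \frac{1}{6}\right) + 1\right)^{2} = \left(- \frac{13}{6} + 1\right)^{2} = \left(- \frac{7}{6}\right)^{2} = \frac{49}{36}$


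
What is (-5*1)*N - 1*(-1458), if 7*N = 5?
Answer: 10181/7 ≈ 1454.4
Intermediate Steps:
N = 5/7 (N = (⅐)*5 = 5/7 ≈ 0.71429)
(-5*1)*N - 1*(-1458) = -5*1*(5/7) - 1*(-1458) = -5*5/7 + 1458 = -25/7 + 1458 = 10181/7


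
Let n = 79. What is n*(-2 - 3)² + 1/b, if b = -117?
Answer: 231074/117 ≈ 1975.0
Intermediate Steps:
n*(-2 - 3)² + 1/b = 79*(-2 - 3)² + 1/(-117) = 79*(-5)² - 1/117 = 79*25 - 1/117 = 1975 - 1/117 = 231074/117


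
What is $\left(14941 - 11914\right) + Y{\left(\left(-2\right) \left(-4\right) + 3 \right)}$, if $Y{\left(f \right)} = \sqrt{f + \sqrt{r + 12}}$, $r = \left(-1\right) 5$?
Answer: $3027 + \sqrt{11 + \sqrt{7}} \approx 3030.7$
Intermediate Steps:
$r = -5$
$Y{\left(f \right)} = \sqrt{f + \sqrt{7}}$ ($Y{\left(f \right)} = \sqrt{f + \sqrt{-5 + 12}} = \sqrt{f + \sqrt{7}}$)
$\left(14941 - 11914\right) + Y{\left(\left(-2\right) \left(-4\right) + 3 \right)} = \left(14941 - 11914\right) + \sqrt{\left(\left(-2\right) \left(-4\right) + 3\right) + \sqrt{7}} = 3027 + \sqrt{\left(8 + 3\right) + \sqrt{7}} = 3027 + \sqrt{11 + \sqrt{7}}$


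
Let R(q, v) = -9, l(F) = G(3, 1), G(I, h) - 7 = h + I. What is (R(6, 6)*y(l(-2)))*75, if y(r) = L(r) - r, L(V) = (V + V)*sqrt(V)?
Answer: 7425 - 14850*sqrt(11) ≈ -41827.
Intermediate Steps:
G(I, h) = 7 + I + h (G(I, h) = 7 + (h + I) = 7 + (I + h) = 7 + I + h)
l(F) = 11 (l(F) = 7 + 3 + 1 = 11)
L(V) = 2*V**(3/2) (L(V) = (2*V)*sqrt(V) = 2*V**(3/2))
y(r) = -r + 2*r**(3/2) (y(r) = 2*r**(3/2) - r = -r + 2*r**(3/2))
(R(6, 6)*y(l(-2)))*75 = -9*(-1*11 + 2*11**(3/2))*75 = -9*(-11 + 2*(11*sqrt(11)))*75 = -9*(-11 + 22*sqrt(11))*75 = (99 - 198*sqrt(11))*75 = 7425 - 14850*sqrt(11)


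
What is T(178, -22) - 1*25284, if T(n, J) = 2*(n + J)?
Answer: -24972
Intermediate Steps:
T(n, J) = 2*J + 2*n (T(n, J) = 2*(J + n) = 2*J + 2*n)
T(178, -22) - 1*25284 = (2*(-22) + 2*178) - 1*25284 = (-44 + 356) - 25284 = 312 - 25284 = -24972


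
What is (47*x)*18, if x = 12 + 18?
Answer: 25380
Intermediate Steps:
x = 30
(47*x)*18 = (47*30)*18 = 1410*18 = 25380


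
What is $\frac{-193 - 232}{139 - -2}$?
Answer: $- \frac{425}{141} \approx -3.0142$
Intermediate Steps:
$\frac{-193 - 232}{139 - -2} = - \frac{425}{139 + \left(-54 + 56\right)} = - \frac{425}{139 + 2} = - \frac{425}{141}$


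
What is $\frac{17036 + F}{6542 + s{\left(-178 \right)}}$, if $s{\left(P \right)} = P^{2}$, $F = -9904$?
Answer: $\frac{3566}{19113} \approx 0.18657$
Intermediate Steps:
$\frac{17036 + F}{6542 + s{\left(-178 \right)}} = \frac{17036 - 9904}{6542 + \left(-178\right)^{2}} = \frac{7132}{6542 + 31684} = \frac{7132}{38226} = 7132 \cdot \frac{1}{38226} = \frac{3566}{19113}$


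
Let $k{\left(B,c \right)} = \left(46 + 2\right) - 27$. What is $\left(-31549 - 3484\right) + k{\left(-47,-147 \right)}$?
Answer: $-35012$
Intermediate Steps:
$k{\left(B,c \right)} = 21$ ($k{\left(B,c \right)} = 48 - 27 = 21$)
$\left(-31549 - 3484\right) + k{\left(-47,-147 \right)} = \left(-31549 - 3484\right) + 21 = -35033 + 21 = -35012$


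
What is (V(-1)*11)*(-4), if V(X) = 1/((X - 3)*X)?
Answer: -11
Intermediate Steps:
V(X) = 1/(X*(-3 + X)) (V(X) = 1/((-3 + X)*X) = 1/(X*(-3 + X)))
(V(-1)*11)*(-4) = ((1/((-1)*(-3 - 1)))*11)*(-4) = (-1/(-4)*11)*(-4) = (-1*(-1/4)*11)*(-4) = ((1/4)*11)*(-4) = (11/4)*(-4) = -11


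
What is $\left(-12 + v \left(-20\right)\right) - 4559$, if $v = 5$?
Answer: $-4671$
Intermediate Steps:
$\left(-12 + v \left(-20\right)\right) - 4559 = \left(-12 + 5 \left(-20\right)\right) - 4559 = \left(-12 - 100\right) - 4559 = -112 - 4559 = -4671$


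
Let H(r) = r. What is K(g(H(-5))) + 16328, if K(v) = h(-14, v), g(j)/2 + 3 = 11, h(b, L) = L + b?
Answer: 16330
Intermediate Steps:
g(j) = 16 (g(j) = -6 + 2*11 = -6 + 22 = 16)
K(v) = -14 + v (K(v) = v - 14 = -14 + v)
K(g(H(-5))) + 16328 = (-14 + 16) + 16328 = 2 + 16328 = 16330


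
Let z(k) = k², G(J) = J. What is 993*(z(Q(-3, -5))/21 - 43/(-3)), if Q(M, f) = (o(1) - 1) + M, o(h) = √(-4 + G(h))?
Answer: 103934/7 - 2648*I*√3/7 ≈ 14848.0 - 655.21*I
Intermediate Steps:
o(h) = √(-4 + h)
Q(M, f) = -1 + M + I*√3 (Q(M, f) = (√(-4 + 1) - 1) + M = (√(-3) - 1) + M = (I*√3 - 1) + M = (-1 + I*√3) + M = -1 + M + I*√3)
993*(z(Q(-3, -5))/21 - 43/(-3)) = 993*((-1 - 3 + I*√3)²/21 - 43/(-3)) = 993*((-4 + I*√3)²*(1/21) - 43*(-⅓)) = 993*((-4 + I*√3)²/21 + 43/3) = 993*(43/3 + (-4 + I*√3)²/21) = 14233 + 331*(-4 + I*√3)²/7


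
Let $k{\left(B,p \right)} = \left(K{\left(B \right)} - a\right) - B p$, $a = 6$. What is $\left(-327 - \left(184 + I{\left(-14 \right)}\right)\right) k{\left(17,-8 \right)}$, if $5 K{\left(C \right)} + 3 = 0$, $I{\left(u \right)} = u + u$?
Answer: $- \frac{312501}{5} \approx -62500.0$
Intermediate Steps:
$I{\left(u \right)} = 2 u$
$K{\left(C \right)} = - \frac{3}{5}$ ($K{\left(C \right)} = - \frac{3}{5} + \frac{1}{5} \cdot 0 = - \frac{3}{5} + 0 = - \frac{3}{5}$)
$k{\left(B,p \right)} = - \frac{33}{5} - B p$ ($k{\left(B,p \right)} = \left(- \frac{3}{5} - 6\right) - B p = - \frac{33}{5} - B p$)
$\left(-327 - \left(184 + I{\left(-14 \right)}\right)\right) k{\left(17,-8 \right)} = \left(-327 - \left(184 + 2 \left(-14\right)\right)\right) \left(- \frac{33}{5} - 17 \left(-8\right)\right) = \left(-327 - 156\right) \left(- \frac{33}{5} + 136\right) = \left(-327 + \left(-184 + 28\right)\right) \frac{647}{5} = \left(-327 - 156\right) \frac{647}{5} = \left(-483\right) \frac{647}{5} = - \frac{312501}{5}$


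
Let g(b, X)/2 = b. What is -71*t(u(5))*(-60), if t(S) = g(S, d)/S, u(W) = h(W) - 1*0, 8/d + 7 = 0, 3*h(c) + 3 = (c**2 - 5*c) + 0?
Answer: 8520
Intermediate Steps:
h(c) = -1 - 5*c/3 + c**2/3 (h(c) = -1 + ((c**2 - 5*c) + 0)/3 = -1 + (c**2 - 5*c)/3 = -1 + (-5*c/3 + c**2/3) = -1 - 5*c/3 + c**2/3)
d = -8/7 (d = 8/(-7 + 0) = 8/(-7) = 8*(-1/7) = -8/7 ≈ -1.1429)
g(b, X) = 2*b
u(W) = -1 - 5*W/3 + W**2/3 (u(W) = (-1 - 5*W/3 + W**2/3) - 1*0 = (-1 - 5*W/3 + W**2/3) + 0 = -1 - 5*W/3 + W**2/3)
t(S) = 2 (t(S) = (2*S)/S = 2)
-71*t(u(5))*(-60) = -71*2*(-60) = -142*(-60) = 8520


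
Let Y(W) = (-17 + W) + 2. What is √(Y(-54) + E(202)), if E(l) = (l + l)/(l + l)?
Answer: 2*I*√17 ≈ 8.2462*I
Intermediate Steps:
Y(W) = -15 + W
E(l) = 1 (E(l) = (2*l)/((2*l)) = (2*l)*(1/(2*l)) = 1)
√(Y(-54) + E(202)) = √((-15 - 54) + 1) = √(-69 + 1) = √(-68) = 2*I*√17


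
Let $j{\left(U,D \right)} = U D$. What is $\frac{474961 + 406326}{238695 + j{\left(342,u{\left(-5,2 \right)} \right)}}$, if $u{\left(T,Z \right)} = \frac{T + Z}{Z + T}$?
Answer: $\frac{881287}{239037} \approx 3.6868$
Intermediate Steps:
$u{\left(T,Z \right)} = 1$ ($u{\left(T,Z \right)} = \frac{T + Z}{T + Z} = 1$)
$j{\left(U,D \right)} = D U$
$\frac{474961 + 406326}{238695 + j{\left(342,u{\left(-5,2 \right)} \right)}} = \frac{474961 + 406326}{238695 + 1 \cdot 342} = \frac{881287}{238695 + 342} = \frac{881287}{239037}$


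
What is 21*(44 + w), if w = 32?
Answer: 1596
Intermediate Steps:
21*(44 + w) = 21*(44 + 32) = 21*76 = 1596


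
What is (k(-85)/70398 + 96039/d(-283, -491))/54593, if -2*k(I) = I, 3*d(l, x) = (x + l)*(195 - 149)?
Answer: -563370761/3800962395846 ≈ -0.00014822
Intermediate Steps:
d(l, x) = 46*l/3 + 46*x/3 (d(l, x) = ((x + l)*(195 - 149))/3 = ((l + x)*46)/3 = (46*l + 46*x)/3 = 46*l/3 + 46*x/3)
k(I) = -I/2
(k(-85)/70398 + 96039/d(-283, -491))/54593 = (-1/2*(-85)/70398 + 96039/((46/3)*(-283) + (46/3)*(-491)))/54593 = ((85/2)*(1/70398) + 96039/(-13018/3 - 22586/3))*(1/54593) = (85/140796 + 96039/(-11868))*(1/54593) = (85/140796 + 96039*(-1/11868))*(1/54593) = (85/140796 - 32013/3956)*(1/54593) = -563370761/69623622*1/54593 = -563370761/3800962395846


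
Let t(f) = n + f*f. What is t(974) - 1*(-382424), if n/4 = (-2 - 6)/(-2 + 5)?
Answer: 3993268/3 ≈ 1.3311e+6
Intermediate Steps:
n = -32/3 (n = 4*((-2 - 6)/(-2 + 5)) = 4*(-8/3) = -32/3 ≈ -10.667)
t(f) = -32/3 + f**2 (t(f) = -32/3 + f*f = -32/3 + f**2)
t(974) - 1*(-382424) = (-32/3 + 974**2) - 1*(-382424) = (-32/3 + 948676) + 382424 = 2845996/3 + 382424 = 3993268/3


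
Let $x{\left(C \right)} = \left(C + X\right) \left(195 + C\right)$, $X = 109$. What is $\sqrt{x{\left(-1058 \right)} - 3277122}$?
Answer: $i \sqrt{2458135} \approx 1567.8 i$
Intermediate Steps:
$x{\left(C \right)} = \left(109 + C\right) \left(195 + C\right)$ ($x{\left(C \right)} = \left(C + 109\right) \left(195 + C\right) = \left(109 + C\right) \left(195 + C\right)$)
$\sqrt{x{\left(-1058 \right)} - 3277122} = \sqrt{\left(21255 + \left(-1058\right)^{2} + 304 \left(-1058\right)\right) - 3277122} = \sqrt{\left(21255 + 1119364 - 321632\right) - 3277122} = \sqrt{818987 - 3277122} = \sqrt{-2458135} = i \sqrt{2458135}$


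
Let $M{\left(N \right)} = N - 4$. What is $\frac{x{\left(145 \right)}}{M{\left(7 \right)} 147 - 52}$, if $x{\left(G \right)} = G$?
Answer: $\frac{145}{389} \approx 0.37275$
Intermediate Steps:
$M{\left(N \right)} = -4 + N$
$\frac{x{\left(145 \right)}}{M{\left(7 \right)} 147 - 52} = \frac{145}{\left(-4 + 7\right) 147 - 52} = \frac{145}{3 \cdot 147 - 52} = \frac{145}{441 - 52} = \frac{145}{389}$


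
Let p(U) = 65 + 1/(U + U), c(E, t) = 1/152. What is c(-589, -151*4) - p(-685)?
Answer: -6767039/104120 ≈ -64.993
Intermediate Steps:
c(E, t) = 1/152
p(U) = 65 + 1/(2*U)
c(-589, -151*4) - p(-685) = 1/152 - (65 + (1/2)/(-685)) = 1/152 - (65 + (1/2)*(-1/685)) = 1/152 - (65 - 1/1370) = 1/152 - 1*89049/1370 = 1/152 - 89049/1370 = -6767039/104120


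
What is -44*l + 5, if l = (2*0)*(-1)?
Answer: 5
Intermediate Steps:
l = 0 (l = 0*(-1) = 0)
-44*l + 5 = -44*0 + 5 = 0 + 5 = 5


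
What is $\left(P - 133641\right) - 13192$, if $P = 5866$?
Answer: $-140967$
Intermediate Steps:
$\left(P - 133641\right) - 13192 = \left(5866 - 133641\right) - 13192 = -127775 - 13192 = -140967$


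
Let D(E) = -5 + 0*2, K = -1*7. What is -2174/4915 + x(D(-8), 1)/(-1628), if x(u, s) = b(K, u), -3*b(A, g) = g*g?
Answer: -10494941/24004860 ≈ -0.43720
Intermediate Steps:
K = -7
b(A, g) = -g**2/3 (b(A, g) = -g*g/3 = -g**2/3)
D(E) = -5 (D(E) = -5 + 0 = -5)
x(u, s) = -u**2/3
-2174/4915 + x(D(-8), 1)/(-1628) = -2174/4915 - 1/3*(-5)**2/(-1628) = -2174*1/4915 - 1/3*25*(-1/1628) = -2174/4915 - 25/3*(-1/1628) = -2174/4915 + 25/4884 = -10494941/24004860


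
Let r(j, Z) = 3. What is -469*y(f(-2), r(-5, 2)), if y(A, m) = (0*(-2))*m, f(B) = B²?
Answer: 0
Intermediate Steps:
y(A, m) = 0 (y(A, m) = 0*m = 0)
-469*y(f(-2), r(-5, 2)) = -469*0 = 0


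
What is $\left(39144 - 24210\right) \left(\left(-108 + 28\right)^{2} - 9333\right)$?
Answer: $-43801422$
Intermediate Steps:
$\left(39144 - 24210\right) \left(\left(-108 + 28\right)^{2} - 9333\right) = 14934 \left(\left(-80\right)^{2} - 9333\right) = 14934 \left(6400 - 9333\right) = 14934 \left(-2933\right) = -43801422$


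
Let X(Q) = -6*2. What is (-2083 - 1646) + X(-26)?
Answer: -3741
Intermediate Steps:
X(Q) = -12
(-2083 - 1646) + X(-26) = (-2083 - 1646) - 12 = -3729 - 12 = -3741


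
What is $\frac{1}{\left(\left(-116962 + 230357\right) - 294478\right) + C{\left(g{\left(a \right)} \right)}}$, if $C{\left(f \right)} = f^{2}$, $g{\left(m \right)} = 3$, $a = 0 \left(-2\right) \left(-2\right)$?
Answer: $- \frac{1}{181074} \approx -5.5226 \cdot 10^{-6}$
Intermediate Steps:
$a = 0$ ($a = 0 \left(-2\right) = 0$)
$\frac{1}{\left(\left(-116962 + 230357\right) - 294478\right) + C{\left(g{\left(a \right)} \right)}} = \frac{1}{\left(\left(-116962 + 230357\right) - 294478\right) + 3^{2}} = \frac{1}{\left(113395 - 294478\right) + 9} = \frac{1}{-181083 + 9} = \frac{1}{-181074} = - \frac{1}{181074}$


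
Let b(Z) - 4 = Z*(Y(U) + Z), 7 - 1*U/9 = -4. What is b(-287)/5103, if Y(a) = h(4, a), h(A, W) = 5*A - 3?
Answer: 77494/5103 ≈ 15.186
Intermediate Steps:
U = 99 (U = 63 - 9*(-4) = 63 + 36 = 99)
h(A, W) = -3 + 5*A
Y(a) = 17 (Y(a) = -3 + 5*4 = -3 + 20 = 17)
b(Z) = 4 + Z*(17 + Z)
b(-287)/5103 = (4 + (-287)² + 17*(-287))/5103 = (4 + 82369 - 4879)*(1/5103) = 77494*(1/5103) = 77494/5103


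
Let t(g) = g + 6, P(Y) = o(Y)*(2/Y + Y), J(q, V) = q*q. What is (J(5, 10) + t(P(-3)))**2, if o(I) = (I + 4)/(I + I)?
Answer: 323761/324 ≈ 999.26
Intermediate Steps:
J(q, V) = q**2
o(I) = (4 + I)/(2*I) (o(I) = (4 + I)/((2*I)) = (4 + I)*(1/(2*I)) = (4 + I)/(2*I))
P(Y) = (4 + Y)*(Y + 2/Y)/(2*Y) (P(Y) = ((4 + Y)/(2*Y))*(2/Y + Y) = ((4 + Y)/(2*Y))*(Y + 2/Y) = (4 + Y)*(Y + 2/Y)/(2*Y))
t(g) = 6 + g
(J(5, 10) + t(P(-3)))**2 = (5**2 + (6 + (1/2)*(2 + (-3)**2)*(4 - 3)/(-3)**2))**2 = (25 + (6 + (1/2)*(1/9)*(2 + 9)*1))**2 = (25 + (6 + (1/2)*(1/9)*11*1))**2 = (25 + (6 + 11/18))**2 = (25 + 119/18)**2 = (569/18)**2 = 323761/324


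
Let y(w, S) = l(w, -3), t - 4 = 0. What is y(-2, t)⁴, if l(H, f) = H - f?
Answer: 1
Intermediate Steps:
t = 4 (t = 4 + 0 = 4)
y(w, S) = 3 + w (y(w, S) = w - 1*(-3) = w + 3 = 3 + w)
y(-2, t)⁴ = (3 - 2)⁴ = 1⁴ = 1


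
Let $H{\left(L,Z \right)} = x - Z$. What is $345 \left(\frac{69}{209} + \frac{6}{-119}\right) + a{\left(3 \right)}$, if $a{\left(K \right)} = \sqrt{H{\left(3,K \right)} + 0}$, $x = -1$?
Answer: $\frac{2400165}{24871} + 2 i \approx 96.505 + 2.0 i$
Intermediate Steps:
$H{\left(L,Z \right)} = -1 - Z$
$a{\left(K \right)} = \sqrt{-1 - K}$ ($a{\left(K \right)} = \sqrt{\left(-1 - K\right) + 0} = \sqrt{-1 - K}$)
$345 \left(\frac{69}{209} + \frac{6}{-119}\right) + a{\left(3 \right)} = 345 \left(\frac{69}{209} + \frac{6}{-119}\right) + \sqrt{-1 - 3} = 345 \left(69 \cdot \frac{1}{209} + 6 \left(- \frac{1}{119}\right)\right) + \sqrt{-1 - 3} = 345 \left(\frac{69}{209} - \frac{6}{119}\right) + \sqrt{-4} = 345 \cdot \frac{6957}{24871} + 2 i = \frac{2400165}{24871} + 2 i$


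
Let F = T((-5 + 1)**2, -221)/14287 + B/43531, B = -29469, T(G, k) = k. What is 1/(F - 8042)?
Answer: -47840569/384766982356 ≈ -0.00012434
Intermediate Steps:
F = -33126458/47840569 (F = -221/14287 - 29469/43531 = -221*1/14287 - 29469*1/43531 = -17/1099 - 29469/43531 = -33126458/47840569 ≈ -0.69243)
1/(F - 8042) = 1/(-33126458/47840569 - 8042) = 1/(-384766982356/47840569) = -47840569/384766982356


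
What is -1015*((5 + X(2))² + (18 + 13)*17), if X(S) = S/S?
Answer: -571445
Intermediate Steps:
X(S) = 1
-1015*((5 + X(2))² + (18 + 13)*17) = -1015*((5 + 1)² + (18 + 13)*17) = -1015*(6² + 31*17) = -1015*(36 + 527) = -1015*563 = -571445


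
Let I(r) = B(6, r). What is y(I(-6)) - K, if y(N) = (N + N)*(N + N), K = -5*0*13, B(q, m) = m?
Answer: 144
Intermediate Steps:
K = 0 (K = 0*13 = 0)
I(r) = r
y(N) = 4*N**2 (y(N) = (2*N)*(2*N) = 4*N**2)
y(I(-6)) - K = 4*(-6)**2 - 1*0 = 4*36 + 0 = 144 + 0 = 144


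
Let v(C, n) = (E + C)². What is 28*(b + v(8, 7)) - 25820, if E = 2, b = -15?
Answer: -23440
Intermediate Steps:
v(C, n) = (2 + C)²
28*(b + v(8, 7)) - 25820 = 28*(-15 + (2 + 8)²) - 25820 = 28*(-15 + 10²) - 25820 = 28*(-15 + 100) - 25820 = 28*85 - 25820 = 2380 - 25820 = -23440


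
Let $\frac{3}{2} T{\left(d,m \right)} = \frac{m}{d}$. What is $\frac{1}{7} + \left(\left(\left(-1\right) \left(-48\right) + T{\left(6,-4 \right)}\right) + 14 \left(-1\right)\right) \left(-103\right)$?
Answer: $- \frac{217733}{63} \approx -3456.1$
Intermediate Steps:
$T{\left(d,m \right)} = \frac{2 m}{3 d}$ ($T{\left(d,m \right)} = \frac{2 \frac{m}{d}}{3} = \frac{2 m}{3 d}$)
$\frac{1}{7} + \left(\left(\left(-1\right) \left(-48\right) + T{\left(6,-4 \right)}\right) + 14 \left(-1\right)\right) \left(-103\right) = \frac{1}{7} + \left(\left(\left(-1\right) \left(-48\right) + \frac{2}{3} \left(-4\right) \frac{1}{6}\right) + 14 \left(-1\right)\right) \left(-103\right) = \frac{1}{7} + \left(\left(48 + \frac{2}{3} \left(-4\right) \frac{1}{6}\right) - 14\right) \left(-103\right) = \frac{1}{7} + \left(\left(48 - \frac{4}{9}\right) - 14\right) \left(-103\right) = \frac{1}{7} + \left(\frac{428}{9} - 14\right) \left(-103\right) = \frac{1}{7} + \frac{302}{9} \left(-103\right) = \frac{1}{7} - \frac{31106}{9} = - \frac{217733}{63}$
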